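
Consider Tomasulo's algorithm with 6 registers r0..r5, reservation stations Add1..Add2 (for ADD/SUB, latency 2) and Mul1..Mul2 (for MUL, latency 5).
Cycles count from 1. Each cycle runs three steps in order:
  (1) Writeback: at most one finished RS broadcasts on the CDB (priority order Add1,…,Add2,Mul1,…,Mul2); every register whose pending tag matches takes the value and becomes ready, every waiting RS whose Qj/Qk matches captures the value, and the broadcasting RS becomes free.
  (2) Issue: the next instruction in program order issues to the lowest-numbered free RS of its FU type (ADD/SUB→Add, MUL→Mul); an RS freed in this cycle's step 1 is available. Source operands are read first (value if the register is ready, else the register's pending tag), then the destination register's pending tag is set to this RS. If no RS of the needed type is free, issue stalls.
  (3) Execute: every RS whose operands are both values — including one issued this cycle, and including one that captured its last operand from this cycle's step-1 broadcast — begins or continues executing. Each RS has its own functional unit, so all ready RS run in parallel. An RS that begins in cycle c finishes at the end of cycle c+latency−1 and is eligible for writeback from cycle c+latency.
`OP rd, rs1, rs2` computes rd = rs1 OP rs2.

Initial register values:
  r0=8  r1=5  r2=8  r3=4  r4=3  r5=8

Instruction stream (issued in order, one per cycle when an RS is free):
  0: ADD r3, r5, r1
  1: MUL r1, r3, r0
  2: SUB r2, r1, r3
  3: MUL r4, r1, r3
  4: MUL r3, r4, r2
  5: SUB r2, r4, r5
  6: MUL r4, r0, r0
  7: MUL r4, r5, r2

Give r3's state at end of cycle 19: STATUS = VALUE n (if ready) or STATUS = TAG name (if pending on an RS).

STATUS = VALUE 123032

cycle 1: issue ADD r3<-Add1 // r0:8,r1:5,r2:8,r3:Add1,r4:3,r5:8
cycle 2: issue MUL r1<-Mul1 // r0:8,r1:Mul1,r2:8,r3:Add1,r4:3,r5:8
cycle 3: CDB Add1=13; issue SUB r2<-Add1 // r0:8,r1:Mul1,r2:Add1,r3:13,r4:3,r5:8
cycle 4: issue MUL r4<-Mul2 // r0:8,r1:Mul1,r2:Add1,r3:13,r4:Mul2,r5:8
cycle 5: stall // r0:8,r1:Mul1,r2:Add1,r3:13,r4:Mul2,r5:8
cycle 6: stall // r0:8,r1:Mul1,r2:Add1,r3:13,r4:Mul2,r5:8
cycle 7: stall // r0:8,r1:Mul1,r2:Add1,r3:13,r4:Mul2,r5:8
cycle 8: CDB Mul1=104; issue MUL r3<-Mul1 // r0:8,r1:104,r2:Add1,r3:Mul1,r4:Mul2,r5:8
cycle 9: issue SUB r2<-Add2 // r0:8,r1:104,r2:Add2,r3:Mul1,r4:Mul2,r5:8
cycle 10: CDB Add1=91; stall // r0:8,r1:104,r2:Add2,r3:Mul1,r4:Mul2,r5:8
cycle 11: stall // r0:8,r1:104,r2:Add2,r3:Mul1,r4:Mul2,r5:8
cycle 12: stall // r0:8,r1:104,r2:Add2,r3:Mul1,r4:Mul2,r5:8
cycle 13: CDB Mul2=1352; issue MUL r4<-Mul2 // r0:8,r1:104,r2:Add2,r3:Mul1,r4:Mul2,r5:8
cycle 14: stall // r0:8,r1:104,r2:Add2,r3:Mul1,r4:Mul2,r5:8
cycle 15: CDB Add2=1344; stall // r0:8,r1:104,r2:1344,r3:Mul1,r4:Mul2,r5:8
cycle 16: stall // r0:8,r1:104,r2:1344,r3:Mul1,r4:Mul2,r5:8
cycle 17: stall // r0:8,r1:104,r2:1344,r3:Mul1,r4:Mul2,r5:8
cycle 18: CDB Mul1=123032; issue MUL r4<-Mul1 // r0:8,r1:104,r2:1344,r3:123032,r4:Mul1,r5:8
cycle 19: CDB Mul2=64 // r0:8,r1:104,r2:1344,r3:123032,r4:Mul1,r5:8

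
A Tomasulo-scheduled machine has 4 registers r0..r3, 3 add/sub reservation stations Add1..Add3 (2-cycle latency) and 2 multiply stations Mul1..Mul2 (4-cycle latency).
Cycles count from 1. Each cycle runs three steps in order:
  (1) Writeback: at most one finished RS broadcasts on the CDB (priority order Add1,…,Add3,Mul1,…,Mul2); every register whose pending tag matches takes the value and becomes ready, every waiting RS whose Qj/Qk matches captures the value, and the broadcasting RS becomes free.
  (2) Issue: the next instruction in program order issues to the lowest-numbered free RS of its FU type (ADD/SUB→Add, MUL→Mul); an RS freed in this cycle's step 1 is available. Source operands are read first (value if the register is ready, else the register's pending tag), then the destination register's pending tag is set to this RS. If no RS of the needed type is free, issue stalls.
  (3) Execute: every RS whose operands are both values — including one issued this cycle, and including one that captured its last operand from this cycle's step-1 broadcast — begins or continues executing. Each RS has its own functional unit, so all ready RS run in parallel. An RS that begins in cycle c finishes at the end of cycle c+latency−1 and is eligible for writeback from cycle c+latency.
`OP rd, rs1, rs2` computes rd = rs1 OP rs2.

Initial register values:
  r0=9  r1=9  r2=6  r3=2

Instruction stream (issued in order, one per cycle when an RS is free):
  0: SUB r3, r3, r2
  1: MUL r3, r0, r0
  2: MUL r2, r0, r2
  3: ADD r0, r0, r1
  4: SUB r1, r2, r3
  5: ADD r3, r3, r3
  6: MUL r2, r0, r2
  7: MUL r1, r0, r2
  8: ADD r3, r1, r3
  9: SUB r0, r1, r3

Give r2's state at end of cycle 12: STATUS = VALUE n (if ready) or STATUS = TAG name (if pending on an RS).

STATUS = VALUE 972

  c1: issue SUB r3<-Add1  regs: r0:9,r1:9,r2:6,r3:Add1
  c2: issue MUL r3<-Mul1  regs: r0:9,r1:9,r2:6,r3:Mul1
  c3: CDB Add1=-4; issue MUL r2<-Mul2  regs: r0:9,r1:9,r2:Mul2,r3:Mul1
  c4: issue ADD r0<-Add1  regs: r0:Add1,r1:9,r2:Mul2,r3:Mul1
  c5: issue SUB r1<-Add2  regs: r0:Add1,r1:Add2,r2:Mul2,r3:Mul1
  c6: CDB Add1=18; issue ADD r3<-Add1  regs: r0:18,r1:Add2,r2:Mul2,r3:Add1
  c7: CDB Mul1=81; issue MUL r2<-Mul1  regs: r0:18,r1:Add2,r2:Mul1,r3:Add1
  c8: CDB Mul2=54; issue MUL r1<-Mul2  regs: r0:18,r1:Mul2,r2:Mul1,r3:Add1
  c9: CDB Add1=162; issue ADD r3<-Add1  regs: r0:18,r1:Mul2,r2:Mul1,r3:Add1
  c10: CDB Add2=-27; issue SUB r0<-Add2  regs: r0:Add2,r1:Mul2,r2:Mul1,r3:Add1
  c11: -  regs: r0:Add2,r1:Mul2,r2:Mul1,r3:Add1
  c12: CDB Mul1=972  regs: r0:Add2,r1:Mul2,r2:972,r3:Add1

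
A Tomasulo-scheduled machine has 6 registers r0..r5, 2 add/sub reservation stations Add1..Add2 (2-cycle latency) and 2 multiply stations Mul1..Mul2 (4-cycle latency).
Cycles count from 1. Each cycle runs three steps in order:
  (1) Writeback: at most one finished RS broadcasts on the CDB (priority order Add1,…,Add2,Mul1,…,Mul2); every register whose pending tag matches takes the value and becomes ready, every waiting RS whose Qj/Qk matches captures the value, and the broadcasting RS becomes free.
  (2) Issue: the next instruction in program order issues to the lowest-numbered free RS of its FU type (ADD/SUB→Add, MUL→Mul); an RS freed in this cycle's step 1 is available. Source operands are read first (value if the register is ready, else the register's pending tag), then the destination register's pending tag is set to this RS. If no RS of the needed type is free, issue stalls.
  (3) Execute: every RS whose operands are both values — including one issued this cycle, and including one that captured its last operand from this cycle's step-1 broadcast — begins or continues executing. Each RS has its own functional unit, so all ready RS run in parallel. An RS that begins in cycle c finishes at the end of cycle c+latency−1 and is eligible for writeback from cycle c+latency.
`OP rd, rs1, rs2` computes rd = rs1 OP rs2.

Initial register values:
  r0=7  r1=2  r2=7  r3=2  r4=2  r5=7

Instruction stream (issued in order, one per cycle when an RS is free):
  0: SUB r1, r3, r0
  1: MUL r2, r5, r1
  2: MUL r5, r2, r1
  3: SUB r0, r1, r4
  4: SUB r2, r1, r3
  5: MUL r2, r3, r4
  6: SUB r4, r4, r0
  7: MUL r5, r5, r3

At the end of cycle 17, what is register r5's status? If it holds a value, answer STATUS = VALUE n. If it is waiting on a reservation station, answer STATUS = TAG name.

  c1: issue SUB r1<-Add1  regs: r0:7,r1:Add1,r2:7,r3:2,r4:2,r5:7
  c2: issue MUL r2<-Mul1  regs: r0:7,r1:Add1,r2:Mul1,r3:2,r4:2,r5:7
  c3: CDB Add1=-5; issue MUL r5<-Mul2  regs: r0:7,r1:-5,r2:Mul1,r3:2,r4:2,r5:Mul2
  c4: issue SUB r0<-Add1  regs: r0:Add1,r1:-5,r2:Mul1,r3:2,r4:2,r5:Mul2
  c5: issue SUB r2<-Add2  regs: r0:Add1,r1:-5,r2:Add2,r3:2,r4:2,r5:Mul2
  c6: CDB Add1=-7; stall  regs: r0:-7,r1:-5,r2:Add2,r3:2,r4:2,r5:Mul2
  c7: CDB Add2=-7; stall  regs: r0:-7,r1:-5,r2:-7,r3:2,r4:2,r5:Mul2
  c8: CDB Mul1=-35; issue MUL r2<-Mul1  regs: r0:-7,r1:-5,r2:Mul1,r3:2,r4:2,r5:Mul2
  c9: issue SUB r4<-Add1  regs: r0:-7,r1:-5,r2:Mul1,r3:2,r4:Add1,r5:Mul2
  c10: stall  regs: r0:-7,r1:-5,r2:Mul1,r3:2,r4:Add1,r5:Mul2
  c11: CDB Add1=9; stall  regs: r0:-7,r1:-5,r2:Mul1,r3:2,r4:9,r5:Mul2
  c12: CDB Mul1=4; issue MUL r5<-Mul1  regs: r0:-7,r1:-5,r2:4,r3:2,r4:9,r5:Mul1
  c13: CDB Mul2=175  regs: r0:-7,r1:-5,r2:4,r3:2,r4:9,r5:Mul1
  c14: -  regs: r0:-7,r1:-5,r2:4,r3:2,r4:9,r5:Mul1
  c15: -  regs: r0:-7,r1:-5,r2:4,r3:2,r4:9,r5:Mul1
  c16: -  regs: r0:-7,r1:-5,r2:4,r3:2,r4:9,r5:Mul1
  c17: CDB Mul1=350  regs: r0:-7,r1:-5,r2:4,r3:2,r4:9,r5:350

STATUS = VALUE 350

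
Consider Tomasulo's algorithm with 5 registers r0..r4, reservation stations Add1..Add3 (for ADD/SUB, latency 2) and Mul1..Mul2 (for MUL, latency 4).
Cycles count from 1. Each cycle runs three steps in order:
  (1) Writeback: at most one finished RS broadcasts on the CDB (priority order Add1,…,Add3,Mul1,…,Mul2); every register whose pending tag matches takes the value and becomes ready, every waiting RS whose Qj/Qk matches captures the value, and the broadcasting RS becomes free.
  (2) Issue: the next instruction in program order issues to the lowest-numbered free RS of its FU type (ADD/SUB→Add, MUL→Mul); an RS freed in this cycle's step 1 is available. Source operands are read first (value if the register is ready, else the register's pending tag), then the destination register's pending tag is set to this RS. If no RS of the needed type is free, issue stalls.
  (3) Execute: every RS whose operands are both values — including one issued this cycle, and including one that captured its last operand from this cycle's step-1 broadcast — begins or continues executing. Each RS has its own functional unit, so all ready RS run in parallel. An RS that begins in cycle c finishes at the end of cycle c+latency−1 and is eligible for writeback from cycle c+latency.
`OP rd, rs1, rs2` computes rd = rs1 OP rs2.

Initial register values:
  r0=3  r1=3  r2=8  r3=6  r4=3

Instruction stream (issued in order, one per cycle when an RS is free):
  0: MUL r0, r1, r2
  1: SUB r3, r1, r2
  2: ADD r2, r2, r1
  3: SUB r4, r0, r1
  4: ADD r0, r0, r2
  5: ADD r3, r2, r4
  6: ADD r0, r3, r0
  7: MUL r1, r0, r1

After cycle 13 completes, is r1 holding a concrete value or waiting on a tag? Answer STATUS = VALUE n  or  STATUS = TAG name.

STATUS = TAG Mul1

  c1: issue MUL r0<-Mul1  regs: r0:Mul1,r1:3,r2:8,r3:6,r4:3
  c2: issue SUB r3<-Add1  regs: r0:Mul1,r1:3,r2:8,r3:Add1,r4:3
  c3: issue ADD r2<-Add2  regs: r0:Mul1,r1:3,r2:Add2,r3:Add1,r4:3
  c4: CDB Add1=-5; issue SUB r4<-Add1  regs: r0:Mul1,r1:3,r2:Add2,r3:-5,r4:Add1
  c5: CDB Add2=11; issue ADD r0<-Add2  regs: r0:Add2,r1:3,r2:11,r3:-5,r4:Add1
  c6: CDB Mul1=24; issue ADD r3<-Add3  regs: r0:Add2,r1:3,r2:11,r3:Add3,r4:Add1
  c7: stall  regs: r0:Add2,r1:3,r2:11,r3:Add3,r4:Add1
  c8: CDB Add1=21; issue ADD r0<-Add1  regs: r0:Add1,r1:3,r2:11,r3:Add3,r4:21
  c9: CDB Add2=35; issue MUL r1<-Mul1  regs: r0:Add1,r1:Mul1,r2:11,r3:Add3,r4:21
  c10: CDB Add3=32  regs: r0:Add1,r1:Mul1,r2:11,r3:32,r4:21
  c11: -  regs: r0:Add1,r1:Mul1,r2:11,r3:32,r4:21
  c12: CDB Add1=67  regs: r0:67,r1:Mul1,r2:11,r3:32,r4:21
  c13: -  regs: r0:67,r1:Mul1,r2:11,r3:32,r4:21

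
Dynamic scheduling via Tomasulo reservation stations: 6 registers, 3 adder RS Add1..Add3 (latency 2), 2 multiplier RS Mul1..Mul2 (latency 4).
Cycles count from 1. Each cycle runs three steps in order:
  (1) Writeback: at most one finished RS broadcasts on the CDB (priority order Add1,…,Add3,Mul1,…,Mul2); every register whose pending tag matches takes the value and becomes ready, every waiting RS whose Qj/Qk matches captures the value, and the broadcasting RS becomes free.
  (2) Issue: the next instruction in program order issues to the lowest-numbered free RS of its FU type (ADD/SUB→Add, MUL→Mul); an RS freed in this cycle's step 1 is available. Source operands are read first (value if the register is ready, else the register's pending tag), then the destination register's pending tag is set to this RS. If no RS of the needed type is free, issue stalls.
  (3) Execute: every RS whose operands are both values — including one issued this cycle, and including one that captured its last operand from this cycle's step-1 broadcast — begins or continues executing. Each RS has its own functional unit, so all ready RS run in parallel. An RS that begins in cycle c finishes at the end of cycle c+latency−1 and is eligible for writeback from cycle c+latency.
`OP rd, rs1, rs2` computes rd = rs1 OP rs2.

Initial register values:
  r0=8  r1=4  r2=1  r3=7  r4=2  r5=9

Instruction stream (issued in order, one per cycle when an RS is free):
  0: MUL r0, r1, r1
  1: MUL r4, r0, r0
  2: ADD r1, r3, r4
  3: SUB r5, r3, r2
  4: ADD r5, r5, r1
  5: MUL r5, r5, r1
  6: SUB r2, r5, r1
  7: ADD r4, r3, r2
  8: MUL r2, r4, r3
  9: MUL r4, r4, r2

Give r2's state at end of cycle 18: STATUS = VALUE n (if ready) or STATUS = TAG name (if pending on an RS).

c1: issue MUL r0<-Mul1 | r0:Mul1,r1:4,r2:1,r3:7,r4:2,r5:9
c2: issue MUL r4<-Mul2 | r0:Mul1,r1:4,r2:1,r3:7,r4:Mul2,r5:9
c3: issue ADD r1<-Add1 | r0:Mul1,r1:Add1,r2:1,r3:7,r4:Mul2,r5:9
c4: issue SUB r5<-Add2 | r0:Mul1,r1:Add1,r2:1,r3:7,r4:Mul2,r5:Add2
c5: CDB Mul1=16; issue ADD r5<-Add3 | r0:16,r1:Add1,r2:1,r3:7,r4:Mul2,r5:Add3
c6: CDB Add2=6; issue MUL r5<-Mul1 | r0:16,r1:Add1,r2:1,r3:7,r4:Mul2,r5:Mul1
c7: issue SUB r2<-Add2 | r0:16,r1:Add1,r2:Add2,r3:7,r4:Mul2,r5:Mul1
c8: stall | r0:16,r1:Add1,r2:Add2,r3:7,r4:Mul2,r5:Mul1
c9: CDB Mul2=256; stall | r0:16,r1:Add1,r2:Add2,r3:7,r4:256,r5:Mul1
c10: stall | r0:16,r1:Add1,r2:Add2,r3:7,r4:256,r5:Mul1
c11: CDB Add1=263; issue ADD r4<-Add1 | r0:16,r1:263,r2:Add2,r3:7,r4:Add1,r5:Mul1
c12: issue MUL r2<-Mul2 | r0:16,r1:263,r2:Mul2,r3:7,r4:Add1,r5:Mul1
c13: CDB Add3=269; stall | r0:16,r1:263,r2:Mul2,r3:7,r4:Add1,r5:Mul1
c14: stall | r0:16,r1:263,r2:Mul2,r3:7,r4:Add1,r5:Mul1
c15: stall | r0:16,r1:263,r2:Mul2,r3:7,r4:Add1,r5:Mul1
c16: stall | r0:16,r1:263,r2:Mul2,r3:7,r4:Add1,r5:Mul1
c17: CDB Mul1=70747; issue MUL r4<-Mul1 | r0:16,r1:263,r2:Mul2,r3:7,r4:Mul1,r5:70747
c18: - | r0:16,r1:263,r2:Mul2,r3:7,r4:Mul1,r5:70747

STATUS = TAG Mul2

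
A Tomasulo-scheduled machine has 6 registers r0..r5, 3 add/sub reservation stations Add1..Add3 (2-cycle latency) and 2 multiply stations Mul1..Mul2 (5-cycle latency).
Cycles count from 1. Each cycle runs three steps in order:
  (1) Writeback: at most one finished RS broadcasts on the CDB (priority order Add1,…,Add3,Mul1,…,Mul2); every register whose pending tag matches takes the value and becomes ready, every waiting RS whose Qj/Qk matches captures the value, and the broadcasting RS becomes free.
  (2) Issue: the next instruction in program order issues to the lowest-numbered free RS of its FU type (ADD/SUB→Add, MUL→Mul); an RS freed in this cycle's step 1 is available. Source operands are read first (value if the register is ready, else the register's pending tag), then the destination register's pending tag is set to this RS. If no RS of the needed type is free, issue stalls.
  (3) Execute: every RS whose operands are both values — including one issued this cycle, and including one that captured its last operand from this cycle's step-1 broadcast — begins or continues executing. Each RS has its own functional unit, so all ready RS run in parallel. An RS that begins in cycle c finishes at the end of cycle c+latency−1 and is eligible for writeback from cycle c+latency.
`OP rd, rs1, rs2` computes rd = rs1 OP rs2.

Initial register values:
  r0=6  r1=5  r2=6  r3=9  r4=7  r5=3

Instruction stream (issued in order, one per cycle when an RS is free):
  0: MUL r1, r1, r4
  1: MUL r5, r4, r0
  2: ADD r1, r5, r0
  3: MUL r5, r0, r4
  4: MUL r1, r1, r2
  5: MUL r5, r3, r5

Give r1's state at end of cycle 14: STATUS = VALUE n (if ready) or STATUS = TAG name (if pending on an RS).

  c1: issue MUL r1<-Mul1  regs: r0:6,r1:Mul1,r2:6,r3:9,r4:7,r5:3
  c2: issue MUL r5<-Mul2  regs: r0:6,r1:Mul1,r2:6,r3:9,r4:7,r5:Mul2
  c3: issue ADD r1<-Add1  regs: r0:6,r1:Add1,r2:6,r3:9,r4:7,r5:Mul2
  c4: stall  regs: r0:6,r1:Add1,r2:6,r3:9,r4:7,r5:Mul2
  c5: stall  regs: r0:6,r1:Add1,r2:6,r3:9,r4:7,r5:Mul2
  c6: CDB Mul1=35; issue MUL r5<-Mul1  regs: r0:6,r1:Add1,r2:6,r3:9,r4:7,r5:Mul1
  c7: CDB Mul2=42; issue MUL r1<-Mul2  regs: r0:6,r1:Mul2,r2:6,r3:9,r4:7,r5:Mul1
  c8: stall  regs: r0:6,r1:Mul2,r2:6,r3:9,r4:7,r5:Mul1
  c9: CDB Add1=48; stall  regs: r0:6,r1:Mul2,r2:6,r3:9,r4:7,r5:Mul1
  c10: stall  regs: r0:6,r1:Mul2,r2:6,r3:9,r4:7,r5:Mul1
  c11: CDB Mul1=42; issue MUL r5<-Mul1  regs: r0:6,r1:Mul2,r2:6,r3:9,r4:7,r5:Mul1
  c12: -  regs: r0:6,r1:Mul2,r2:6,r3:9,r4:7,r5:Mul1
  c13: -  regs: r0:6,r1:Mul2,r2:6,r3:9,r4:7,r5:Mul1
  c14: CDB Mul2=288  regs: r0:6,r1:288,r2:6,r3:9,r4:7,r5:Mul1

STATUS = VALUE 288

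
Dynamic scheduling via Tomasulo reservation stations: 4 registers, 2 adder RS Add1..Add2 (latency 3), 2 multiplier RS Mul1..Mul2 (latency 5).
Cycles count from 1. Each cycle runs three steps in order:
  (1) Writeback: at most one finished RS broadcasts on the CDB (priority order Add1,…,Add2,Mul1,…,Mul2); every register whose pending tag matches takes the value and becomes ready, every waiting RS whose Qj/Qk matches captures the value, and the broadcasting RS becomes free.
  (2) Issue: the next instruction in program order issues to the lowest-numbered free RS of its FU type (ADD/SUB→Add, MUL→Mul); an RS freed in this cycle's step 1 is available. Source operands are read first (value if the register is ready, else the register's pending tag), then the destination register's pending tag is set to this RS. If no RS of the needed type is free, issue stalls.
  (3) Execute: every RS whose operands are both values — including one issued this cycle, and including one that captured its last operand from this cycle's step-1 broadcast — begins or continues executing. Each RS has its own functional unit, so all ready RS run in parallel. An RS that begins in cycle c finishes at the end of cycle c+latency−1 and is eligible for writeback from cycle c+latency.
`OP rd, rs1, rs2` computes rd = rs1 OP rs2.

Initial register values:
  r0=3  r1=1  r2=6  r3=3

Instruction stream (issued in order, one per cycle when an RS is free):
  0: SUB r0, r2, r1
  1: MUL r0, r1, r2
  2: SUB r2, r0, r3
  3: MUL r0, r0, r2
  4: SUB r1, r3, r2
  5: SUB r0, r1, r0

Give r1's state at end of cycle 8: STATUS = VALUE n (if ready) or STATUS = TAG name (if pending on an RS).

c1: issue SUB r0<-Add1 | r0:Add1,r1:1,r2:6,r3:3
c2: issue MUL r0<-Mul1 | r0:Mul1,r1:1,r2:6,r3:3
c3: issue SUB r2<-Add2 | r0:Mul1,r1:1,r2:Add2,r3:3
c4: CDB Add1=5; issue MUL r0<-Mul2 | r0:Mul2,r1:1,r2:Add2,r3:3
c5: issue SUB r1<-Add1 | r0:Mul2,r1:Add1,r2:Add2,r3:3
c6: stall | r0:Mul2,r1:Add1,r2:Add2,r3:3
c7: CDB Mul1=6; stall | r0:Mul2,r1:Add1,r2:Add2,r3:3
c8: stall | r0:Mul2,r1:Add1,r2:Add2,r3:3

STATUS = TAG Add1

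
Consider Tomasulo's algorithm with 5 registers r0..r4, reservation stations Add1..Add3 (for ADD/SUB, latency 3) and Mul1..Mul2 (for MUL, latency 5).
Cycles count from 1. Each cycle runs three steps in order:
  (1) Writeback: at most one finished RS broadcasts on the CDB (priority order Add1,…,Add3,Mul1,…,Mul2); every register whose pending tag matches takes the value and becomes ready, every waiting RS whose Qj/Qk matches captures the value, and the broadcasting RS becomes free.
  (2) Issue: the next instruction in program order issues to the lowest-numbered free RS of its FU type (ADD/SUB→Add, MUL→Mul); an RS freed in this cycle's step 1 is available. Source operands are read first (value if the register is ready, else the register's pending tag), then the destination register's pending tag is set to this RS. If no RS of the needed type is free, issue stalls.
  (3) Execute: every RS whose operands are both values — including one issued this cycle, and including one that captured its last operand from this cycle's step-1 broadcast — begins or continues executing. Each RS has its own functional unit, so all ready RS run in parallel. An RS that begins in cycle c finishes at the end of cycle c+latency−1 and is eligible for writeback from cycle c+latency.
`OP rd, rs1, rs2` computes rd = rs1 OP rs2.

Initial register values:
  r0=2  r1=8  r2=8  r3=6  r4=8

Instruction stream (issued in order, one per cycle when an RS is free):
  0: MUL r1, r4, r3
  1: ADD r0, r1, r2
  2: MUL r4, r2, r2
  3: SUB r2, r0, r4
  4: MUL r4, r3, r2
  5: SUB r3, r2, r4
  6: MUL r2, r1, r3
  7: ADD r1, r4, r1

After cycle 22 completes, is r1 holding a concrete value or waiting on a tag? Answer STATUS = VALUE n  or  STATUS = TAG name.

  c1: issue MUL r1<-Mul1  regs: r0:2,r1:Mul1,r2:8,r3:6,r4:8
  c2: issue ADD r0<-Add1  regs: r0:Add1,r1:Mul1,r2:8,r3:6,r4:8
  c3: issue MUL r4<-Mul2  regs: r0:Add1,r1:Mul1,r2:8,r3:6,r4:Mul2
  c4: issue SUB r2<-Add2  regs: r0:Add1,r1:Mul1,r2:Add2,r3:6,r4:Mul2
  c5: stall  regs: r0:Add1,r1:Mul1,r2:Add2,r3:6,r4:Mul2
  c6: CDB Mul1=48; issue MUL r4<-Mul1  regs: r0:Add1,r1:48,r2:Add2,r3:6,r4:Mul1
  c7: issue SUB r3<-Add3  regs: r0:Add1,r1:48,r2:Add2,r3:Add3,r4:Mul1
  c8: CDB Mul2=64; issue MUL r2<-Mul2  regs: r0:Add1,r1:48,r2:Mul2,r3:Add3,r4:Mul1
  c9: CDB Add1=56; issue ADD r1<-Add1  regs: r0:56,r1:Add1,r2:Mul2,r3:Add3,r4:Mul1
  c10: -  regs: r0:56,r1:Add1,r2:Mul2,r3:Add3,r4:Mul1
  c11: -  regs: r0:56,r1:Add1,r2:Mul2,r3:Add3,r4:Mul1
  c12: CDB Add2=-8  regs: r0:56,r1:Add1,r2:Mul2,r3:Add3,r4:Mul1
  c13: -  regs: r0:56,r1:Add1,r2:Mul2,r3:Add3,r4:Mul1
  c14: -  regs: r0:56,r1:Add1,r2:Mul2,r3:Add3,r4:Mul1
  c15: -  regs: r0:56,r1:Add1,r2:Mul2,r3:Add3,r4:Mul1
  c16: -  regs: r0:56,r1:Add1,r2:Mul2,r3:Add3,r4:Mul1
  c17: CDB Mul1=-48  regs: r0:56,r1:Add1,r2:Mul2,r3:Add3,r4:-48
  c18: -  regs: r0:56,r1:Add1,r2:Mul2,r3:Add3,r4:-48
  c19: -  regs: r0:56,r1:Add1,r2:Mul2,r3:Add3,r4:-48
  c20: CDB Add1=0  regs: r0:56,r1:0,r2:Mul2,r3:Add3,r4:-48
  c21: CDB Add3=40  regs: r0:56,r1:0,r2:Mul2,r3:40,r4:-48
  c22: -  regs: r0:56,r1:0,r2:Mul2,r3:40,r4:-48

STATUS = VALUE 0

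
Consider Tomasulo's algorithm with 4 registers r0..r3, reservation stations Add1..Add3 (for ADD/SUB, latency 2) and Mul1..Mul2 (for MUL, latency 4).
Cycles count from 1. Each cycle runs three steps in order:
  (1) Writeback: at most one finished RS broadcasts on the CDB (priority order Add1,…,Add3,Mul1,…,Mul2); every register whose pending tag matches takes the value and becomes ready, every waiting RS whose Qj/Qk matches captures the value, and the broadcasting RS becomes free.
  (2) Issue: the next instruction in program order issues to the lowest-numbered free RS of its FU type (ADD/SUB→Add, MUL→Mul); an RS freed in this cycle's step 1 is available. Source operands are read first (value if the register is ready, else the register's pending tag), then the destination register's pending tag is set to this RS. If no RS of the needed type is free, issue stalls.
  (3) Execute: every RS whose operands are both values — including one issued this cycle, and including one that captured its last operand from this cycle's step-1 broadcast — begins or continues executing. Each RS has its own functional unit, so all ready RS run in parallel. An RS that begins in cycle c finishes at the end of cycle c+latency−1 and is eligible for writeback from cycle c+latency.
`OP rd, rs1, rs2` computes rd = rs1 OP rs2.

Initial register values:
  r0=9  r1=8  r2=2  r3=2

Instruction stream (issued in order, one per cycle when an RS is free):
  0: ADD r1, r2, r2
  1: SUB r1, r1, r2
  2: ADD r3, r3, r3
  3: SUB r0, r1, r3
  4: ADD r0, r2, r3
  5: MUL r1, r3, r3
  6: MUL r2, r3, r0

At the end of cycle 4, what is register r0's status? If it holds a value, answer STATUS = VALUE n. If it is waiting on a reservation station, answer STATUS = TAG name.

cycle 1: issue ADD r1<-Add1 // r0:9,r1:Add1,r2:2,r3:2
cycle 2: issue SUB r1<-Add2 // r0:9,r1:Add2,r2:2,r3:2
cycle 3: CDB Add1=4; issue ADD r3<-Add1 // r0:9,r1:Add2,r2:2,r3:Add1
cycle 4: issue SUB r0<-Add3 // r0:Add3,r1:Add2,r2:2,r3:Add1

STATUS = TAG Add3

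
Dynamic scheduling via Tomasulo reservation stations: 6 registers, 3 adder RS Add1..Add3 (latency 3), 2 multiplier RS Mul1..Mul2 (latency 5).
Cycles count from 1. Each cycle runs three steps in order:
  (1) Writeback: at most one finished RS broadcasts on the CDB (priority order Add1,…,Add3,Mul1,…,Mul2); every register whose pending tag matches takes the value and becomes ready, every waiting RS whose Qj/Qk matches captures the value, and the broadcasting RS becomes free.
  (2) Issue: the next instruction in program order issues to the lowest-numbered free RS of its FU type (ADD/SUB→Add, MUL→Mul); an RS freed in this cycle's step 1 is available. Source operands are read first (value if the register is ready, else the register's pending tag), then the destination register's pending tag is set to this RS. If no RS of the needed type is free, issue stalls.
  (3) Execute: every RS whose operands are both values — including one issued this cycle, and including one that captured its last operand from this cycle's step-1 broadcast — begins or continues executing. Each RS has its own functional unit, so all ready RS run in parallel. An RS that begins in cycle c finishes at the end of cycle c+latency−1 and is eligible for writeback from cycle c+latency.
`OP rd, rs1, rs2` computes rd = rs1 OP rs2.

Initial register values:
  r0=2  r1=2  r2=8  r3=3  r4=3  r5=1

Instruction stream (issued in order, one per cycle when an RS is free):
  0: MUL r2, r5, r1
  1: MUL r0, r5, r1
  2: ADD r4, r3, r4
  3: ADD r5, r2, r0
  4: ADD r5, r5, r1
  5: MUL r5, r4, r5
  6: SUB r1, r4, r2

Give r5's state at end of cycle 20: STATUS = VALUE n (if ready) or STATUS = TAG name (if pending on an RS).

c1: issue MUL r2<-Mul1 | r0:2,r1:2,r2:Mul1,r3:3,r4:3,r5:1
c2: issue MUL r0<-Mul2 | r0:Mul2,r1:2,r2:Mul1,r3:3,r4:3,r5:1
c3: issue ADD r4<-Add1 | r0:Mul2,r1:2,r2:Mul1,r3:3,r4:Add1,r5:1
c4: issue ADD r5<-Add2 | r0:Mul2,r1:2,r2:Mul1,r3:3,r4:Add1,r5:Add2
c5: issue ADD r5<-Add3 | r0:Mul2,r1:2,r2:Mul1,r3:3,r4:Add1,r5:Add3
c6: CDB Add1=6; stall | r0:Mul2,r1:2,r2:Mul1,r3:3,r4:6,r5:Add3
c7: CDB Mul1=2; issue MUL r5<-Mul1 | r0:Mul2,r1:2,r2:2,r3:3,r4:6,r5:Mul1
c8: CDB Mul2=2; issue SUB r1<-Add1 | r0:2,r1:Add1,r2:2,r3:3,r4:6,r5:Mul1
c9: - | r0:2,r1:Add1,r2:2,r3:3,r4:6,r5:Mul1
c10: - | r0:2,r1:Add1,r2:2,r3:3,r4:6,r5:Mul1
c11: CDB Add1=4 | r0:2,r1:4,r2:2,r3:3,r4:6,r5:Mul1
c12: CDB Add2=4 | r0:2,r1:4,r2:2,r3:3,r4:6,r5:Mul1
c13: - | r0:2,r1:4,r2:2,r3:3,r4:6,r5:Mul1
c14: - | r0:2,r1:4,r2:2,r3:3,r4:6,r5:Mul1
c15: CDB Add3=6 | r0:2,r1:4,r2:2,r3:3,r4:6,r5:Mul1
c16: - | r0:2,r1:4,r2:2,r3:3,r4:6,r5:Mul1
c17: - | r0:2,r1:4,r2:2,r3:3,r4:6,r5:Mul1
c18: - | r0:2,r1:4,r2:2,r3:3,r4:6,r5:Mul1
c19: - | r0:2,r1:4,r2:2,r3:3,r4:6,r5:Mul1
c20: CDB Mul1=36 | r0:2,r1:4,r2:2,r3:3,r4:6,r5:36

STATUS = VALUE 36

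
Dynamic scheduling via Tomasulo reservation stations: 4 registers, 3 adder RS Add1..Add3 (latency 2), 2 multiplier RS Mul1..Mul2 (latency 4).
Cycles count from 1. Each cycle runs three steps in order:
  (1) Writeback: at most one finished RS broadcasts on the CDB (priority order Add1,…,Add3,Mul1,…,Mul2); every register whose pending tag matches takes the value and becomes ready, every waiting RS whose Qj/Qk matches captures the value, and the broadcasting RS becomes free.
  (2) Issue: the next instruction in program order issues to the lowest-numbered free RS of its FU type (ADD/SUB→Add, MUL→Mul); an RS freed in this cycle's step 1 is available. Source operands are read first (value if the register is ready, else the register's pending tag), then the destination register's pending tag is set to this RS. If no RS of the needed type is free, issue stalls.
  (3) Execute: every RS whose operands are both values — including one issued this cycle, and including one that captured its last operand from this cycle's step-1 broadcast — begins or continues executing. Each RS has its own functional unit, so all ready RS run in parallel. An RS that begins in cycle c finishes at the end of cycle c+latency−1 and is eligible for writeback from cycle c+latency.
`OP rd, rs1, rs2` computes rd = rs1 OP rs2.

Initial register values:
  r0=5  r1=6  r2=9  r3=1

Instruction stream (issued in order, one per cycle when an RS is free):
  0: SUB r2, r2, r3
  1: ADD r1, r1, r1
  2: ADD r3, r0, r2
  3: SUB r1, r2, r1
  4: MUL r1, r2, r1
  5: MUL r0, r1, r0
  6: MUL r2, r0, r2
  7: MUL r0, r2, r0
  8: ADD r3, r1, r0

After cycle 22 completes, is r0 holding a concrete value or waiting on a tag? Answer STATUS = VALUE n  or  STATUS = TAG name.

STATUS = VALUE 204800

cycle 1: issue SUB r2<-Add1 // r0:5,r1:6,r2:Add1,r3:1
cycle 2: issue ADD r1<-Add2 // r0:5,r1:Add2,r2:Add1,r3:1
cycle 3: CDB Add1=8; issue ADD r3<-Add1 // r0:5,r1:Add2,r2:8,r3:Add1
cycle 4: CDB Add2=12; issue SUB r1<-Add2 // r0:5,r1:Add2,r2:8,r3:Add1
cycle 5: CDB Add1=13; issue MUL r1<-Mul1 // r0:5,r1:Mul1,r2:8,r3:13
cycle 6: CDB Add2=-4; issue MUL r0<-Mul2 // r0:Mul2,r1:Mul1,r2:8,r3:13
cycle 7: stall // r0:Mul2,r1:Mul1,r2:8,r3:13
cycle 8: stall // r0:Mul2,r1:Mul1,r2:8,r3:13
cycle 9: stall // r0:Mul2,r1:Mul1,r2:8,r3:13
cycle 10: CDB Mul1=-32; issue MUL r2<-Mul1 // r0:Mul2,r1:-32,r2:Mul1,r3:13
cycle 11: stall // r0:Mul2,r1:-32,r2:Mul1,r3:13
cycle 12: stall // r0:Mul2,r1:-32,r2:Mul1,r3:13
cycle 13: stall // r0:Mul2,r1:-32,r2:Mul1,r3:13
cycle 14: CDB Mul2=-160; issue MUL r0<-Mul2 // r0:Mul2,r1:-32,r2:Mul1,r3:13
cycle 15: issue ADD r3<-Add1 // r0:Mul2,r1:-32,r2:Mul1,r3:Add1
cycle 16: - // r0:Mul2,r1:-32,r2:Mul1,r3:Add1
cycle 17: - // r0:Mul2,r1:-32,r2:Mul1,r3:Add1
cycle 18: CDB Mul1=-1280 // r0:Mul2,r1:-32,r2:-1280,r3:Add1
cycle 19: - // r0:Mul2,r1:-32,r2:-1280,r3:Add1
cycle 20: - // r0:Mul2,r1:-32,r2:-1280,r3:Add1
cycle 21: - // r0:Mul2,r1:-32,r2:-1280,r3:Add1
cycle 22: CDB Mul2=204800 // r0:204800,r1:-32,r2:-1280,r3:Add1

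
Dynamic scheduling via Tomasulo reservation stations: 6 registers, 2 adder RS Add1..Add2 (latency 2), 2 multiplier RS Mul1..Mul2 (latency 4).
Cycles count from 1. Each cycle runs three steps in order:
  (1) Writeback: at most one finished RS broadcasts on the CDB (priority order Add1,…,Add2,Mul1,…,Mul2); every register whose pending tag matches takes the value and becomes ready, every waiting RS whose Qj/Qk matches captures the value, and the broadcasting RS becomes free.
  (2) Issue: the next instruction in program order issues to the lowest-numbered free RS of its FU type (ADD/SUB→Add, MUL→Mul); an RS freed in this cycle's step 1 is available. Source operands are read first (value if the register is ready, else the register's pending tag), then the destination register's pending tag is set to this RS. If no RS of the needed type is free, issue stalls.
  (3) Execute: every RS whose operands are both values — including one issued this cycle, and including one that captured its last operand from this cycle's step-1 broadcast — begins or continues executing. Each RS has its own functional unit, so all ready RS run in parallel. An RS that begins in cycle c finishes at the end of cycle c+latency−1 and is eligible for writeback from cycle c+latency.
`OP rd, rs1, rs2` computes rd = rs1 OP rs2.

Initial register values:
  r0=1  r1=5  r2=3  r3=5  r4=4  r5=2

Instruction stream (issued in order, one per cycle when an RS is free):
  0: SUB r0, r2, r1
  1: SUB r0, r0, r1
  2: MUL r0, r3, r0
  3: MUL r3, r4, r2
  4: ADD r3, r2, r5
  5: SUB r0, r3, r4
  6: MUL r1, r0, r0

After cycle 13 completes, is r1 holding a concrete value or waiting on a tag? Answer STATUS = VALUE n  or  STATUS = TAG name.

c1: issue SUB r0<-Add1 | r0:Add1,r1:5,r2:3,r3:5,r4:4,r5:2
c2: issue SUB r0<-Add2 | r0:Add2,r1:5,r2:3,r3:5,r4:4,r5:2
c3: CDB Add1=-2; issue MUL r0<-Mul1 | r0:Mul1,r1:5,r2:3,r3:5,r4:4,r5:2
c4: issue MUL r3<-Mul2 | r0:Mul1,r1:5,r2:3,r3:Mul2,r4:4,r5:2
c5: CDB Add2=-7; issue ADD r3<-Add1 | r0:Mul1,r1:5,r2:3,r3:Add1,r4:4,r5:2
c6: issue SUB r0<-Add2 | r0:Add2,r1:5,r2:3,r3:Add1,r4:4,r5:2
c7: CDB Add1=5; stall | r0:Add2,r1:5,r2:3,r3:5,r4:4,r5:2
c8: CDB Mul2=12; issue MUL r1<-Mul2 | r0:Add2,r1:Mul2,r2:3,r3:5,r4:4,r5:2
c9: CDB Add2=1 | r0:1,r1:Mul2,r2:3,r3:5,r4:4,r5:2
c10: CDB Mul1=-35 | r0:1,r1:Mul2,r2:3,r3:5,r4:4,r5:2
c11: - | r0:1,r1:Mul2,r2:3,r3:5,r4:4,r5:2
c12: - | r0:1,r1:Mul2,r2:3,r3:5,r4:4,r5:2
c13: CDB Mul2=1 | r0:1,r1:1,r2:3,r3:5,r4:4,r5:2

STATUS = VALUE 1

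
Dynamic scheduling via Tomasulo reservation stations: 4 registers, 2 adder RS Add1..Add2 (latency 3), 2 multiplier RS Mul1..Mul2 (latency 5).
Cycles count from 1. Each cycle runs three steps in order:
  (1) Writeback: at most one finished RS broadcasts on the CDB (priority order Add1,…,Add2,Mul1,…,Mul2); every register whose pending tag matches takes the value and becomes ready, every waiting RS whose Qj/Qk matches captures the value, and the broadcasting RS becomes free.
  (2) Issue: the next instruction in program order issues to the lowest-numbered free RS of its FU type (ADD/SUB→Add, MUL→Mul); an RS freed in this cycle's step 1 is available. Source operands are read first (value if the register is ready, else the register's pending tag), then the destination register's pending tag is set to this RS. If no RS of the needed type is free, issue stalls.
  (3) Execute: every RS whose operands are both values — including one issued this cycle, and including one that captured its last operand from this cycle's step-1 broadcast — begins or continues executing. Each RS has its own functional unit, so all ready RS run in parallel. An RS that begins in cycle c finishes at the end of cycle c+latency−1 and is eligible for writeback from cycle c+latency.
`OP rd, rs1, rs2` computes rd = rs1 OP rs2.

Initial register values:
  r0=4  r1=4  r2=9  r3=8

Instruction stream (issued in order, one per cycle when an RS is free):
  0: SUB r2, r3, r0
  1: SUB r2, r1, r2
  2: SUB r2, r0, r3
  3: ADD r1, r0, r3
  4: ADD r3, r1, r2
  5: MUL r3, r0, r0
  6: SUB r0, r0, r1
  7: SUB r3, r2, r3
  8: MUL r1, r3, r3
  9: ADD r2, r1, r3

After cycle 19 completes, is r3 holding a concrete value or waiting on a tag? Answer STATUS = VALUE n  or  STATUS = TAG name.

STATUS = VALUE -20

c1: issue SUB r2<-Add1 | r0:4,r1:4,r2:Add1,r3:8
c2: issue SUB r2<-Add2 | r0:4,r1:4,r2:Add2,r3:8
c3: stall | r0:4,r1:4,r2:Add2,r3:8
c4: CDB Add1=4; issue SUB r2<-Add1 | r0:4,r1:4,r2:Add1,r3:8
c5: stall | r0:4,r1:4,r2:Add1,r3:8
c6: stall | r0:4,r1:4,r2:Add1,r3:8
c7: CDB Add1=-4; issue ADD r1<-Add1 | r0:4,r1:Add1,r2:-4,r3:8
c8: CDB Add2=0; issue ADD r3<-Add2 | r0:4,r1:Add1,r2:-4,r3:Add2
c9: issue MUL r3<-Mul1 | r0:4,r1:Add1,r2:-4,r3:Mul1
c10: CDB Add1=12; issue SUB r0<-Add1 | r0:Add1,r1:12,r2:-4,r3:Mul1
c11: stall | r0:Add1,r1:12,r2:-4,r3:Mul1
c12: stall | r0:Add1,r1:12,r2:-4,r3:Mul1
c13: CDB Add1=-8; issue SUB r3<-Add1 | r0:-8,r1:12,r2:-4,r3:Add1
c14: CDB Add2=8; issue MUL r1<-Mul2 | r0:-8,r1:Mul2,r2:-4,r3:Add1
c15: CDB Mul1=16; issue ADD r2<-Add2 | r0:-8,r1:Mul2,r2:Add2,r3:Add1
c16: - | r0:-8,r1:Mul2,r2:Add2,r3:Add1
c17: - | r0:-8,r1:Mul2,r2:Add2,r3:Add1
c18: CDB Add1=-20 | r0:-8,r1:Mul2,r2:Add2,r3:-20
c19: - | r0:-8,r1:Mul2,r2:Add2,r3:-20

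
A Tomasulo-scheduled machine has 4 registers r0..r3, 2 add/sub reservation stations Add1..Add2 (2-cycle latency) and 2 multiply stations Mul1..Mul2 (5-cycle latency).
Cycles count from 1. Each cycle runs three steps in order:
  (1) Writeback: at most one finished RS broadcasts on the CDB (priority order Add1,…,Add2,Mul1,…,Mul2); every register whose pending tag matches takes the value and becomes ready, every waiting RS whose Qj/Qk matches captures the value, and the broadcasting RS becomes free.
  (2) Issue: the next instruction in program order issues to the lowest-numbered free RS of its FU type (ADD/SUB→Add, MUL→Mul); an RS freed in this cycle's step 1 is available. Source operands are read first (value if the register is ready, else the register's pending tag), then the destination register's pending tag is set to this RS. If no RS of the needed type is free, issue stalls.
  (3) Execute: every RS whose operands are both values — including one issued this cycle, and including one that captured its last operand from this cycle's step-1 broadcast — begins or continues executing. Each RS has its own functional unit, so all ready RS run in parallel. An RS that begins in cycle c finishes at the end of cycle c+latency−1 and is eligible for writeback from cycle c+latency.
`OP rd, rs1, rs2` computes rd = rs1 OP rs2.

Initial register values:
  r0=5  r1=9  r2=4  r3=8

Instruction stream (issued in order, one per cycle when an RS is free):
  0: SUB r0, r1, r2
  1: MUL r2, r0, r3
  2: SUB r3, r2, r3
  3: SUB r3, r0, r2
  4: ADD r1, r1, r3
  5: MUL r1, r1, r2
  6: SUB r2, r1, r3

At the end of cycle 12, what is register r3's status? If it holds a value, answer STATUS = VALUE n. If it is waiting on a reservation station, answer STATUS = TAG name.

STATUS = VALUE -35

c1: issue SUB r0<-Add1 | r0:Add1,r1:9,r2:4,r3:8
c2: issue MUL r2<-Mul1 | r0:Add1,r1:9,r2:Mul1,r3:8
c3: CDB Add1=5; issue SUB r3<-Add1 | r0:5,r1:9,r2:Mul1,r3:Add1
c4: issue SUB r3<-Add2 | r0:5,r1:9,r2:Mul1,r3:Add2
c5: stall | r0:5,r1:9,r2:Mul1,r3:Add2
c6: stall | r0:5,r1:9,r2:Mul1,r3:Add2
c7: stall | r0:5,r1:9,r2:Mul1,r3:Add2
c8: CDB Mul1=40; stall | r0:5,r1:9,r2:40,r3:Add2
c9: stall | r0:5,r1:9,r2:40,r3:Add2
c10: CDB Add1=32; issue ADD r1<-Add1 | r0:5,r1:Add1,r2:40,r3:Add2
c11: CDB Add2=-35; issue MUL r1<-Mul1 | r0:5,r1:Mul1,r2:40,r3:-35
c12: issue SUB r2<-Add2 | r0:5,r1:Mul1,r2:Add2,r3:-35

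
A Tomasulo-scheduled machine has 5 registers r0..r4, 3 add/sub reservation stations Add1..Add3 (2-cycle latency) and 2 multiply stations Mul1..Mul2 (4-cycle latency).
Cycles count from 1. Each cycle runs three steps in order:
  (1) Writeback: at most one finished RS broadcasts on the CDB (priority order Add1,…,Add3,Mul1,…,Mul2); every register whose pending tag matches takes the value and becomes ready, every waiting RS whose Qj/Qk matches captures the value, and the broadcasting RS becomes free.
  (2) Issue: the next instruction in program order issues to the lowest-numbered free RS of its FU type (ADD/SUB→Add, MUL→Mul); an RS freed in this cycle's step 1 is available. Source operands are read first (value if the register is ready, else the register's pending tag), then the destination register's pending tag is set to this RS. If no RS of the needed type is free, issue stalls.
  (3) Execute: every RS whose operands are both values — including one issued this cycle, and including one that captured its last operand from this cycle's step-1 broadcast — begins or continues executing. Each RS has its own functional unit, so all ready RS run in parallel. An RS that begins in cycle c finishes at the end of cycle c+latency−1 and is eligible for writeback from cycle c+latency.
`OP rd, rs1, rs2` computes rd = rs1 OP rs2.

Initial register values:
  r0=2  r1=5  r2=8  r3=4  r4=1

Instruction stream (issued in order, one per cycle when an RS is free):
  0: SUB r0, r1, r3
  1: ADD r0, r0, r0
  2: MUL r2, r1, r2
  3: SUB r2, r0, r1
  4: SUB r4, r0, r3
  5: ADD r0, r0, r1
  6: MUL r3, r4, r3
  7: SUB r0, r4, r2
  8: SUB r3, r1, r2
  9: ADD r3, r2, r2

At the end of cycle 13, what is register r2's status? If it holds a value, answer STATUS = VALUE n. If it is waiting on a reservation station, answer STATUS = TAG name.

c1: issue SUB r0<-Add1 | r0:Add1,r1:5,r2:8,r3:4,r4:1
c2: issue ADD r0<-Add2 | r0:Add2,r1:5,r2:8,r3:4,r4:1
c3: CDB Add1=1; issue MUL r2<-Mul1 | r0:Add2,r1:5,r2:Mul1,r3:4,r4:1
c4: issue SUB r2<-Add1 | r0:Add2,r1:5,r2:Add1,r3:4,r4:1
c5: CDB Add2=2; issue SUB r4<-Add2 | r0:2,r1:5,r2:Add1,r3:4,r4:Add2
c6: issue ADD r0<-Add3 | r0:Add3,r1:5,r2:Add1,r3:4,r4:Add2
c7: CDB Add1=-3; issue MUL r3<-Mul2 | r0:Add3,r1:5,r2:-3,r3:Mul2,r4:Add2
c8: CDB Add2=-2; issue SUB r0<-Add1 | r0:Add1,r1:5,r2:-3,r3:Mul2,r4:-2
c9: CDB Add3=7; issue SUB r3<-Add2 | r0:Add1,r1:5,r2:-3,r3:Add2,r4:-2
c10: CDB Add1=1; issue ADD r3<-Add1 | r0:1,r1:5,r2:-3,r3:Add1,r4:-2
c11: CDB Add2=8 | r0:1,r1:5,r2:-3,r3:Add1,r4:-2
c12: CDB Add1=-6 | r0:1,r1:5,r2:-3,r3:-6,r4:-2
c13: CDB Mul1=40 | r0:1,r1:5,r2:-3,r3:-6,r4:-2

STATUS = VALUE -3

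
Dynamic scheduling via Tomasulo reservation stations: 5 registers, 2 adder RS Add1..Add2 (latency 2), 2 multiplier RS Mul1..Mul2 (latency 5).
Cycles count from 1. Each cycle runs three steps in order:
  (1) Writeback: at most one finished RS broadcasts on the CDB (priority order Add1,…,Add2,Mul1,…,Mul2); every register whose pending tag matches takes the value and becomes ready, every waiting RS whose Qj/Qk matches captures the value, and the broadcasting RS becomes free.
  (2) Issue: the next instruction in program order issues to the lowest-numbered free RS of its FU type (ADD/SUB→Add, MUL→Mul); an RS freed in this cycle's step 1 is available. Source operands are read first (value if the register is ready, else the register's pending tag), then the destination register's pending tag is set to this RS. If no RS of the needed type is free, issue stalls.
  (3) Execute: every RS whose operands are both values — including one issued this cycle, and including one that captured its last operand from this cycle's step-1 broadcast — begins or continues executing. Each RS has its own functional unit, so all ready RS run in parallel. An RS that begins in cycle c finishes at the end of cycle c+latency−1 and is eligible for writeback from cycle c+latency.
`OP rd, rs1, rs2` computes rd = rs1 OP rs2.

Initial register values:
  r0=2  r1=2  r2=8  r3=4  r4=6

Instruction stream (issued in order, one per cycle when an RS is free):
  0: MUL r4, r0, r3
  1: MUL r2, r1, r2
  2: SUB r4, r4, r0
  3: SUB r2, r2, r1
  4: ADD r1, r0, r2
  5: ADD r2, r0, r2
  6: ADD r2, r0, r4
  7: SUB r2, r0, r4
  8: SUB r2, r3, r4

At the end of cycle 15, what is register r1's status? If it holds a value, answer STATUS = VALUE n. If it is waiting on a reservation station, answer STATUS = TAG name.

c1: issue MUL r4<-Mul1 | r0:2,r1:2,r2:8,r3:4,r4:Mul1
c2: issue MUL r2<-Mul2 | r0:2,r1:2,r2:Mul2,r3:4,r4:Mul1
c3: issue SUB r4<-Add1 | r0:2,r1:2,r2:Mul2,r3:4,r4:Add1
c4: issue SUB r2<-Add2 | r0:2,r1:2,r2:Add2,r3:4,r4:Add1
c5: stall | r0:2,r1:2,r2:Add2,r3:4,r4:Add1
c6: CDB Mul1=8; stall | r0:2,r1:2,r2:Add2,r3:4,r4:Add1
c7: CDB Mul2=16; stall | r0:2,r1:2,r2:Add2,r3:4,r4:Add1
c8: CDB Add1=6; issue ADD r1<-Add1 | r0:2,r1:Add1,r2:Add2,r3:4,r4:6
c9: CDB Add2=14; issue ADD r2<-Add2 | r0:2,r1:Add1,r2:Add2,r3:4,r4:6
c10: stall | r0:2,r1:Add1,r2:Add2,r3:4,r4:6
c11: CDB Add1=16; issue ADD r2<-Add1 | r0:2,r1:16,r2:Add1,r3:4,r4:6
c12: CDB Add2=16; issue SUB r2<-Add2 | r0:2,r1:16,r2:Add2,r3:4,r4:6
c13: CDB Add1=8; issue SUB r2<-Add1 | r0:2,r1:16,r2:Add1,r3:4,r4:6
c14: CDB Add2=-4 | r0:2,r1:16,r2:Add1,r3:4,r4:6
c15: CDB Add1=-2 | r0:2,r1:16,r2:-2,r3:4,r4:6

STATUS = VALUE 16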